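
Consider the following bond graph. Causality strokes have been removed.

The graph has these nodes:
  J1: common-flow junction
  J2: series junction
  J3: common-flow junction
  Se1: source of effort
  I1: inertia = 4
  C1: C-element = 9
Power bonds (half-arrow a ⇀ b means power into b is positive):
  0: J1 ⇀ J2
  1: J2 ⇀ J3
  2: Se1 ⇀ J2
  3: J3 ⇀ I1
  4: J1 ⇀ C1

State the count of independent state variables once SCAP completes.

2  (C1, I1 all integral)

#2 →J2  (Se1 fixes effort; stroke away)
#3 →I1  (I1 outputs flow p/I1)
#1 →J3  (common-f at J3 fixed by 3)
#0 →J2  (common-f at J2 fixed by 1)
#4 →J1  (J1 flow already set via bond 0)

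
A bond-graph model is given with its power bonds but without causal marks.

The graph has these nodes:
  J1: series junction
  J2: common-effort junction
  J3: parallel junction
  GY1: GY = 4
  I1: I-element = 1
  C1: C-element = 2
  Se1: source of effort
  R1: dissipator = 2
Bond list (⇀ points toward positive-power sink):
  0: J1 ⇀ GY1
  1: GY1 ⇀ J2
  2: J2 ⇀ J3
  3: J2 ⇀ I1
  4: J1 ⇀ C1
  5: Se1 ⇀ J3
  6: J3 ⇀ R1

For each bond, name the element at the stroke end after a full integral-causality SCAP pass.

#0 stroke at GY1
#1 stroke at GY1
#2 stroke at J2
#3 stroke at I1
#4 stroke at J1
#5 stroke at J3
#6 stroke at R1

b5 stroke→J3  (Se1 (Se) sets effort on bond)
b2 stroke→J2  (common-e at J3 fixed by 5)
b6 stroke→R1  (0-jn J3 has e-setter on 5)
b1 stroke→GY1  (common-e at J2 fixed by 2)
b3 stroke→I1  (J2: bond 2 brought effort, rest push out)
b0 stroke→GY1  (GY1: gyrator matches bond 1)
b4 stroke→J1  (J1: bond 0 brought flow, rest push out)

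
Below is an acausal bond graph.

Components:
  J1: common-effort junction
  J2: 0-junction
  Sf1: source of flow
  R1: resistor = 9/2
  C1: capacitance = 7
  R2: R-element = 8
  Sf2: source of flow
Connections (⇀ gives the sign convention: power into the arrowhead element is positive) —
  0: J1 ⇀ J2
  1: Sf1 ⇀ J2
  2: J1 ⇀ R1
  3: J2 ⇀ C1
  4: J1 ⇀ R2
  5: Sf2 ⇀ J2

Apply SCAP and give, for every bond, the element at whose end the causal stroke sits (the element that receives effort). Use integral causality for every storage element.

#1 |Sf1  (Sf1: flow source, stroke at near end)
#5 |Sf2  (Sf2 (Sf) sets flow on bond)
#3 |J2  (C1 outputs effort q/C1)
#0 |J1  (common-e at J2 fixed by 3)
#2 |R1  (J1: bond 0 brought effort, rest push out)
#4 |R2  (J1 effort already set via bond 0)

bond 0 stroke→J1
bond 1 stroke→Sf1
bond 2 stroke→R1
bond 3 stroke→J2
bond 4 stroke→R2
bond 5 stroke→Sf2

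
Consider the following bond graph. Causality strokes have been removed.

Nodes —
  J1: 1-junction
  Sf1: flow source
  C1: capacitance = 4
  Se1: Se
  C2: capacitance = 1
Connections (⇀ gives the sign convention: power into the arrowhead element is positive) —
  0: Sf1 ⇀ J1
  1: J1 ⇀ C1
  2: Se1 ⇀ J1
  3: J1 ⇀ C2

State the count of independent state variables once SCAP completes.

#0 |Sf1  (Sf1 fixes flow; stroke at Sf1)
#2 |J1  (source Se1 imposes e)
#1 |J1  (1-jn J1 has f-setter on 0)
#3 |J1  (common-f at J1 fixed by 0)

2  (C1, C2 all integral)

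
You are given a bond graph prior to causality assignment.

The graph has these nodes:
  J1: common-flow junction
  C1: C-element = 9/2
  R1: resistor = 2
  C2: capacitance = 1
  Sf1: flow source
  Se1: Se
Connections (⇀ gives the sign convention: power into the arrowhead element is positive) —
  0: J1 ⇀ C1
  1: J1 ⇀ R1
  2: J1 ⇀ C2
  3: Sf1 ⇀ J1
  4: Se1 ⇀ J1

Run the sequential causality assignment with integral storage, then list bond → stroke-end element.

β0 |J1
β1 |J1
β2 |J1
β3 |Sf1
β4 |J1

β3 stroke→Sf1  (Sf1 fixes flow; stroke at Sf1)
β4 stroke→J1  (Se1: effort source, stroke at far end)
β0 stroke→J1  (J1: bond 3 brought flow, rest push out)
β1 stroke→J1  (J1: bond 3 brought flow, rest push out)
β2 stroke→J1  (1-jn J1 has f-setter on 3)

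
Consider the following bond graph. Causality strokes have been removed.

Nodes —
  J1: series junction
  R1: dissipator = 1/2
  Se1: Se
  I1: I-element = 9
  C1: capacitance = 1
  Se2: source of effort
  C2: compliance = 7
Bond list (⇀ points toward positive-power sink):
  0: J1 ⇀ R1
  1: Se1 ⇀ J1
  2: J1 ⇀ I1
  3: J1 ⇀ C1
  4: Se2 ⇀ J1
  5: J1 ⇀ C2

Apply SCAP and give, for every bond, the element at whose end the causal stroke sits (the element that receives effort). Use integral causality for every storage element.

bond 0 stroke at J1
bond 1 stroke at J1
bond 2 stroke at I1
bond 3 stroke at J1
bond 4 stroke at J1
bond 5 stroke at J1

bond 1 |J1  (source Se1 imposes e)
bond 4 |J1  (Se2 (Se) sets effort on bond)
bond 2 |I1  (prefer integral on I1)
bond 0 |J1  (1-jn J1 has f-setter on 2)
bond 3 |J1  (J1: bond 2 brought flow, rest push out)
bond 5 |J1  (J1 flow already set via bond 2)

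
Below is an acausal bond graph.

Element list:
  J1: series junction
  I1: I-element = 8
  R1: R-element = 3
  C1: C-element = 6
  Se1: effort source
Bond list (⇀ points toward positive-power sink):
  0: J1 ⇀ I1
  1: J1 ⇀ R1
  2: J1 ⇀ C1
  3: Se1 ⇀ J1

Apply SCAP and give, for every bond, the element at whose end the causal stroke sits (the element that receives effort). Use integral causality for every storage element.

bond 0 stroke→I1
bond 1 stroke→J1
bond 2 stroke→J1
bond 3 stroke→J1

bond 3 stroke→J1  (Se1: effort source, stroke at far end)
bond 0 stroke→I1  (I1: I, integral causality)
bond 1 stroke→J1  (J1 flow already set via bond 0)
bond 2 stroke→J1  (J1 flow already set via bond 0)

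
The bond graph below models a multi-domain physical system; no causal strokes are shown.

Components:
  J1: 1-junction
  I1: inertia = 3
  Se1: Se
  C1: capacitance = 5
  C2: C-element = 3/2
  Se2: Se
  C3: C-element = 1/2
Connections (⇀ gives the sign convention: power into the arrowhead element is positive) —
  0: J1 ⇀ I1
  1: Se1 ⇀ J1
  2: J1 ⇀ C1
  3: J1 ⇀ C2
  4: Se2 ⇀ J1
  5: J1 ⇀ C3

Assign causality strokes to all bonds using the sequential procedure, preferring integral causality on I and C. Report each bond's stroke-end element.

b0 →I1
b1 →J1
b2 →J1
b3 →J1
b4 →J1
b5 →J1

bond 1 →J1  (source Se1 imposes e)
bond 4 →J1  (source Se2 imposes e)
bond 0 →I1  (I1 outputs flow p/I1)
bond 2 →J1  (1-jn J1 has f-setter on 0)
bond 3 →J1  (J1: bond 0 brought flow, rest push out)
bond 5 →J1  (common-f at J1 fixed by 0)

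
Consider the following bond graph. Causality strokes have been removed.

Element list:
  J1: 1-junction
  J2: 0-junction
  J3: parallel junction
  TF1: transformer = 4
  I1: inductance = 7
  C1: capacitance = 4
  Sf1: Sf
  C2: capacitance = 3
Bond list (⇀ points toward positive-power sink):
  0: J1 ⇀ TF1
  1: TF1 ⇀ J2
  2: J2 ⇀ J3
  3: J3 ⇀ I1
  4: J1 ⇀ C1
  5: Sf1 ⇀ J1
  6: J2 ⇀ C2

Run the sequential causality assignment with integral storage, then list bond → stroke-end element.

β0 stroke at J1
β1 stroke at TF1
β2 stroke at J3
β3 stroke at I1
β4 stroke at J1
β5 stroke at Sf1
β6 stroke at J2

#5 stroke at Sf1  (Sf1 (Sf) sets flow on bond)
#0 stroke at J1  (J1: bond 5 brought flow, rest push out)
#4 stroke at J1  (J1: bond 5 brought flow, rest push out)
#1 stroke at TF1  (through TF1, causality passes straight; one stroke at TF1)
#3 stroke at I1  (prefer integral on I1)
#2 stroke at J3  (J3: last free bond brings effort in)
#6 stroke at J2  (J2 needs exactly one e-in)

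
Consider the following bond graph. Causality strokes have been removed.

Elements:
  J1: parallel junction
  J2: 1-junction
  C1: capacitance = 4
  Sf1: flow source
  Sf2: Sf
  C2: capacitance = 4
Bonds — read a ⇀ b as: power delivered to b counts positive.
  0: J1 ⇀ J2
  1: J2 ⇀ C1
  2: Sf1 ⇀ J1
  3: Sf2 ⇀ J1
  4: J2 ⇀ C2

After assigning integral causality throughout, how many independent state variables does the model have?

2  (C1, C2 all integral)

bond 2 →Sf1  (Sf1 fixes flow; stroke at Sf1)
bond 3 →Sf2  (Sf2: flow source, stroke at near end)
bond 0 →J1  (only one effort-in slot at J1)
bond 1 →J2  (1-jn J2 has f-setter on 0)
bond 4 →J2  (common-f at J2 fixed by 0)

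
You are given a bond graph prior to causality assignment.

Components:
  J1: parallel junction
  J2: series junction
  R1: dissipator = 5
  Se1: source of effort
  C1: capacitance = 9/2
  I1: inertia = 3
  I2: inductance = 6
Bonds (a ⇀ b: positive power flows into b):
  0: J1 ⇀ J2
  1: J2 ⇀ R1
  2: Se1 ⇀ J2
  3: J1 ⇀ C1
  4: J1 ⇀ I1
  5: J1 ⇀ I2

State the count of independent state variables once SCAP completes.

3  (C1, I1, I2 all integral)

bond 2 |J2  (Se1 fixes effort; stroke away)
bond 3 |J1  (C1: C, integral causality)
bond 0 |J2  (J1 effort already set via bond 3)
bond 4 |I1  (common-e at J1 fixed by 3)
bond 5 |I2  (J1 effort already set via bond 3)
bond 1 |R1  (J2 needs exactly one f-in)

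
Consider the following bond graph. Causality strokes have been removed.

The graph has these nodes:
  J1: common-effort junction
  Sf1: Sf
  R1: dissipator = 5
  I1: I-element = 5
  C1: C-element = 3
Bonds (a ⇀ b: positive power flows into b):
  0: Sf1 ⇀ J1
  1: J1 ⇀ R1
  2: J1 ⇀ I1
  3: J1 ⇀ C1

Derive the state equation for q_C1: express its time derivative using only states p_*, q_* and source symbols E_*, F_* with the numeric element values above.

dq_C1/dt = F_Sf1 - p_I1/5 - q_C1/15

#0 |Sf1  (Sf1 fixes flow; stroke at Sf1)
#2 |I1  (prefer integral on I1)
#3 |J1  (C1 integral (e out))
#1 |R1  (J1 effort already set via bond 3)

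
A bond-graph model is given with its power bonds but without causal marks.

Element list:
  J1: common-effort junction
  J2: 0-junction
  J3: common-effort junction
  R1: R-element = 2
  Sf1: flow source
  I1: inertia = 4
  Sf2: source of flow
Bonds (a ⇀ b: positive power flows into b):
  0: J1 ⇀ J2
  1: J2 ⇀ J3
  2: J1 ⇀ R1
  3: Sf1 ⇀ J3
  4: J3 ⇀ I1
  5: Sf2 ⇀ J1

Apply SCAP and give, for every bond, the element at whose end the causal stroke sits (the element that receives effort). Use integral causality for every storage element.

#3 →Sf1  (Sf1 fixes flow; stroke at Sf1)
#5 →Sf2  (source Sf2 imposes f)
#4 →I1  (I1 outputs flow p/I1)
#1 →J3  (closing 0-jn rule on J3)
#0 →J2  (closing 0-jn rule on J2)
#2 →J1  (closing 0-jn rule on J1)

β0 stroke→J2
β1 stroke→J3
β2 stroke→J1
β3 stroke→Sf1
β4 stroke→I1
β5 stroke→Sf2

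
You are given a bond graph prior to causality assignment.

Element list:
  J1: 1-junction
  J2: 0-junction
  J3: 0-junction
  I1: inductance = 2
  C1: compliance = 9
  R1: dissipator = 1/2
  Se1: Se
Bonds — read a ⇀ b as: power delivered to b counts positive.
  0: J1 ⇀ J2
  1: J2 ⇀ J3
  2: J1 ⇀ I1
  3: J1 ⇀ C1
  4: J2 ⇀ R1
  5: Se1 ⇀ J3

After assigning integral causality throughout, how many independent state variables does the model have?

2  (C1, I1 all integral)

bond 5 |J3  (Se1: effort source, stroke at far end)
bond 1 |J2  (common-e at J3 fixed by 5)
bond 0 |J1  (J2 effort already set via bond 1)
bond 4 |R1  (J2: bond 1 brought effort, rest push out)
bond 2 |I1  (I1: I, integral causality)
bond 3 |J1  (J1: bond 2 brought flow, rest push out)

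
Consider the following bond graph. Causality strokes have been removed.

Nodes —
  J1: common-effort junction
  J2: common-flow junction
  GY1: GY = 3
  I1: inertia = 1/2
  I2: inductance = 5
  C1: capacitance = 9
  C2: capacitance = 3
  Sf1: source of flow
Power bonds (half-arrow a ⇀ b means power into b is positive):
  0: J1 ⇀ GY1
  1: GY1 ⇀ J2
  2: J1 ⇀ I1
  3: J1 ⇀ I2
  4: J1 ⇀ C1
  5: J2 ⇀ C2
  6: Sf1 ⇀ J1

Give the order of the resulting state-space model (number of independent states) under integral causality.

b6 stroke at Sf1  (Sf1 (Sf) sets flow on bond)
b2 stroke at I1  (I1: I, integral causality)
b3 stroke at I2  (I2: I, integral causality)
b4 stroke at J1  (prefer integral on C1)
b0 stroke at GY1  (J1: bond 4 brought effort, rest push out)
b1 stroke at GY1  (GY1: gyrator matches bond 0)
b5 stroke at J2  (1-jn J2 has f-setter on 1)

4  (C1, C2, I1, I2 all integral)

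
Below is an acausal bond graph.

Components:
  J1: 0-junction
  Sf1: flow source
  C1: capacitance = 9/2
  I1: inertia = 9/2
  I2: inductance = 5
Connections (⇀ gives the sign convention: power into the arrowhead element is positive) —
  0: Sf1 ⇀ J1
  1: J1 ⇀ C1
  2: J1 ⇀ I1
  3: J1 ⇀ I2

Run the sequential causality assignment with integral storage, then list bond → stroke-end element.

#0 stroke→Sf1  (source Sf1 imposes f)
#1 stroke→J1  (C1: C, integral causality)
#2 stroke→I1  (0-jn J1 has e-setter on 1)
#3 stroke→I2  (J1 effort already set via bond 1)

β0 stroke at Sf1
β1 stroke at J1
β2 stroke at I1
β3 stroke at I2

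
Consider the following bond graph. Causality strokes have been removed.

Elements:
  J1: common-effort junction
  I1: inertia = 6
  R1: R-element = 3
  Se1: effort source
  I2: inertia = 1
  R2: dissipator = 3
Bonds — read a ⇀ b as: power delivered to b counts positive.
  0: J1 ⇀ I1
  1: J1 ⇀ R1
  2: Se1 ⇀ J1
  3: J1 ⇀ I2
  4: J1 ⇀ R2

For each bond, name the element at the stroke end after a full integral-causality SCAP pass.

#0 stroke→I1
#1 stroke→R1
#2 stroke→J1
#3 stroke→I2
#4 stroke→R2

bond 2 stroke→J1  (Se1: effort source, stroke at far end)
bond 0 stroke→I1  (0-jn J1 has e-setter on 2)
bond 1 stroke→R1  (0-jn J1 has e-setter on 2)
bond 3 stroke→I2  (J1 effort already set via bond 2)
bond 4 stroke→R2  (J1: bond 2 brought effort, rest push out)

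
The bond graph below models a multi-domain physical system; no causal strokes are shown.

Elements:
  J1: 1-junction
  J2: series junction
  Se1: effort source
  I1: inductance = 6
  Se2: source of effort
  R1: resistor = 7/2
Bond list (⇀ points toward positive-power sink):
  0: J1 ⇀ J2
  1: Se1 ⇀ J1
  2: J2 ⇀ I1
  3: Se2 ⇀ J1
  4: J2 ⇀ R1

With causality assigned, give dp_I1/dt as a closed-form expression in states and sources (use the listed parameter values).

dp_I1/dt = E_Se1 + E_Se2 - 7*p_I1/12

#1 stroke→J1  (Se1 (Se) sets effort on bond)
#3 stroke→J1  (source Se2 imposes e)
#0 stroke→J2  (only one flow-in slot at J1)
#2 stroke→I1  (I1 integral (f out))
#4 stroke→J2  (J2 flow already set via bond 2)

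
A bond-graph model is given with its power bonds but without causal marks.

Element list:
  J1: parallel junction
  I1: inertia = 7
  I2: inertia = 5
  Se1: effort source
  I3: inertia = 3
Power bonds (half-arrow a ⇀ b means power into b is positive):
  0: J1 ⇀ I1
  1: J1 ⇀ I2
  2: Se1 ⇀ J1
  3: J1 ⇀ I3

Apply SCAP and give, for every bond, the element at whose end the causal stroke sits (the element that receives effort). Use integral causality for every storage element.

bond 0 →I1
bond 1 →I2
bond 2 →J1
bond 3 →I3

β2 stroke at J1  (Se1: effort source, stroke at far end)
β0 stroke at I1  (common-e at J1 fixed by 2)
β1 stroke at I2  (0-jn J1 has e-setter on 2)
β3 stroke at I3  (0-jn J1 has e-setter on 2)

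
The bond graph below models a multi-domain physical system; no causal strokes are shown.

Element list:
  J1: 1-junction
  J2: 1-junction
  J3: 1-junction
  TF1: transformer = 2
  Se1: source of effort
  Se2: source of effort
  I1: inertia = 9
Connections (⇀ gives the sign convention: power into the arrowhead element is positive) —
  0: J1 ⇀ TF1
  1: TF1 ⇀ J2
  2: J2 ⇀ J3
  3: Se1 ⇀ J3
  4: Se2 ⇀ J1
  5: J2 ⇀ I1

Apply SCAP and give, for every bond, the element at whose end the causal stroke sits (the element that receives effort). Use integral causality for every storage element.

β0 →TF1
β1 →J2
β2 →J2
β3 →J3
β4 →J1
β5 →I1

β3 stroke at J3  (Se1: effort source, stroke at far end)
β4 stroke at J1  (Se2 (Se) sets effort on bond)
β0 stroke at TF1  (J1: last free bond brings flow in)
β2 stroke at J2  (only one flow-in slot at J3)
β1 stroke at J2  (through TF1, causality passes straight; one stroke at TF1)
β5 stroke at I1  (only one flow-in slot at J2)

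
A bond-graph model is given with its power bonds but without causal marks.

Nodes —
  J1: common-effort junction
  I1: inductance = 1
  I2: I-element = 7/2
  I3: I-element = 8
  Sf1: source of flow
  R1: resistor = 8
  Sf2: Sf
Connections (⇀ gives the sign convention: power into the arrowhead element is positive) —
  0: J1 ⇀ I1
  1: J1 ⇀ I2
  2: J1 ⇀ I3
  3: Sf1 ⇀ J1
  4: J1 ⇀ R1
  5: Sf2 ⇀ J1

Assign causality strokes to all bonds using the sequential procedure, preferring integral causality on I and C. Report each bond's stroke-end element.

bond 0 |I1
bond 1 |I2
bond 2 |I3
bond 3 |Sf1
bond 4 |J1
bond 5 |Sf2

β3 stroke at Sf1  (Sf1 fixes flow; stroke at Sf1)
β5 stroke at Sf2  (Sf2 fixes flow; stroke at Sf2)
β0 stroke at I1  (I1 outputs flow p/I1)
β1 stroke at I2  (I2 outputs flow p/I2)
β2 stroke at I3  (prefer integral on I3)
β4 stroke at J1  (J1 needs exactly one e-in)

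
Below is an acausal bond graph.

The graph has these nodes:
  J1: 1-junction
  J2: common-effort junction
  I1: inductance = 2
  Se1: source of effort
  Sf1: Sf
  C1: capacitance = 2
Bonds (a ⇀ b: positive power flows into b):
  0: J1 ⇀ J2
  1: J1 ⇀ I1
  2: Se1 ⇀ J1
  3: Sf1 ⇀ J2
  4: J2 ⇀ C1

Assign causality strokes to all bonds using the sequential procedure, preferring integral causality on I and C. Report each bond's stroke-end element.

bond 2 stroke at J1  (Se1 (Se) sets effort on bond)
bond 3 stroke at Sf1  (source Sf1 imposes f)
bond 1 stroke at I1  (prefer integral on I1)
bond 0 stroke at J1  (J1 flow already set via bond 1)
bond 4 stroke at J2  (J2: last free bond brings effort in)

β0 |J1
β1 |I1
β2 |J1
β3 |Sf1
β4 |J2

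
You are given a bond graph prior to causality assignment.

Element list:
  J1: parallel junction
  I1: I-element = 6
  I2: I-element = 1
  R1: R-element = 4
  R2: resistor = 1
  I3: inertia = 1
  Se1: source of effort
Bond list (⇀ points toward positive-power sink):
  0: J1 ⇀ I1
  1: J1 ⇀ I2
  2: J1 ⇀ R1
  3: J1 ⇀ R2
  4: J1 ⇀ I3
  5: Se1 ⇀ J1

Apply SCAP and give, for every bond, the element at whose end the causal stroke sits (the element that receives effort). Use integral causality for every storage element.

β5 |J1  (source Se1 imposes e)
β0 |I1  (J1 effort already set via bond 5)
β1 |I2  (J1 effort already set via bond 5)
β2 |R1  (J1 effort already set via bond 5)
β3 |R2  (common-e at J1 fixed by 5)
β4 |I3  (0-jn J1 has e-setter on 5)

β0 stroke→I1
β1 stroke→I2
β2 stroke→R1
β3 stroke→R2
β4 stroke→I3
β5 stroke→J1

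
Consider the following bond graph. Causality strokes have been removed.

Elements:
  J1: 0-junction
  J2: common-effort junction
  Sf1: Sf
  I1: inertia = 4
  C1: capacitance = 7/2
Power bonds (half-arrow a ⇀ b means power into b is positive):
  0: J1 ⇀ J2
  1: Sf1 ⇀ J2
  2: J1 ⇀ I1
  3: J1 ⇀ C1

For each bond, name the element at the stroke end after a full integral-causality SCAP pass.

β1 |Sf1  (Sf1: flow source, stroke at near end)
β0 |J2  (only one effort-in slot at J2)
β2 |I1  (I1 outputs flow p/I1)
β3 |J1  (only one effort-in slot at J1)

#0 stroke at J2
#1 stroke at Sf1
#2 stroke at I1
#3 stroke at J1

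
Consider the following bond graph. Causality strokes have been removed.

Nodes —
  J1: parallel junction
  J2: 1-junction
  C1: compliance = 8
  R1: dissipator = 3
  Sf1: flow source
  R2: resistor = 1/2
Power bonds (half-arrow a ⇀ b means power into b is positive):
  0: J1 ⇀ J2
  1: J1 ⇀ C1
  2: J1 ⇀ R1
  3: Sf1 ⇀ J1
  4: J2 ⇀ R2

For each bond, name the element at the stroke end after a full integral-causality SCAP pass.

b0 |J2
b1 |J1
b2 |R1
b3 |Sf1
b4 |R2

bond 3 stroke→Sf1  (source Sf1 imposes f)
bond 1 stroke→J1  (C1: C, integral causality)
bond 0 stroke→J2  (J1: bond 1 brought effort, rest push out)
bond 2 stroke→R1  (J1: bond 1 brought effort, rest push out)
bond 4 stroke→R2  (closing 1-jn rule on J2)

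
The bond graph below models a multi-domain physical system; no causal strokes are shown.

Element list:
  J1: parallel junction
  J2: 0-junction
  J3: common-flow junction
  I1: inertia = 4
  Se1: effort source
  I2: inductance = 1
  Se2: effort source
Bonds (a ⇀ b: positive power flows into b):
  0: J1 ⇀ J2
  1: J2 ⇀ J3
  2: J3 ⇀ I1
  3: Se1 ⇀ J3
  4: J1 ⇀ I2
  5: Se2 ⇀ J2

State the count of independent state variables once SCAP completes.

2  (I1, I2 all integral)

bond 3 stroke at J3  (Se1 fixes effort; stroke away)
bond 5 stroke at J2  (source Se2 imposes e)
bond 0 stroke at J1  (J2 effort already set via bond 5)
bond 1 stroke at J3  (0-jn J2 has e-setter on 5)
bond 2 stroke at I1  (closing 1-jn rule on J3)
bond 4 stroke at I2  (common-e at J1 fixed by 0)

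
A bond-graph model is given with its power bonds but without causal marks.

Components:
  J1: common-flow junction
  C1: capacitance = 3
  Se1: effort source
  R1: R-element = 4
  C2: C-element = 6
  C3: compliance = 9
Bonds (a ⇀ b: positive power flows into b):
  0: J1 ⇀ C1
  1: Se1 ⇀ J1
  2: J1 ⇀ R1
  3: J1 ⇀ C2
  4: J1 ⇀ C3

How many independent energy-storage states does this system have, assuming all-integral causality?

3  (C1, C2, C3 all integral)

b1 stroke→J1  (Se1 fixes effort; stroke away)
b0 stroke→J1  (C1: C, integral causality)
b3 stroke→J1  (C2 outputs effort q/C2)
b4 stroke→J1  (C3 integral (e out))
b2 stroke→R1  (J1: last free bond brings flow in)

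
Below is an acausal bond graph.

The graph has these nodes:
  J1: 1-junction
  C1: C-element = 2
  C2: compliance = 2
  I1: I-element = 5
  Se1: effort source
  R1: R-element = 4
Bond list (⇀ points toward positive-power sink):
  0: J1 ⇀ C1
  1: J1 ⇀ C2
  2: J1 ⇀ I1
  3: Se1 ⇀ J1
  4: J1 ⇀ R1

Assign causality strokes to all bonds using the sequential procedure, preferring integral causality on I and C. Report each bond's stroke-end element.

b3 stroke→J1  (source Se1 imposes e)
b0 stroke→J1  (C1: C, integral causality)
b1 stroke→J1  (C2: C, integral causality)
b2 stroke→I1  (prefer integral on I1)
b4 stroke→J1  (J1: bond 2 brought flow, rest push out)

bond 0 stroke at J1
bond 1 stroke at J1
bond 2 stroke at I1
bond 3 stroke at J1
bond 4 stroke at J1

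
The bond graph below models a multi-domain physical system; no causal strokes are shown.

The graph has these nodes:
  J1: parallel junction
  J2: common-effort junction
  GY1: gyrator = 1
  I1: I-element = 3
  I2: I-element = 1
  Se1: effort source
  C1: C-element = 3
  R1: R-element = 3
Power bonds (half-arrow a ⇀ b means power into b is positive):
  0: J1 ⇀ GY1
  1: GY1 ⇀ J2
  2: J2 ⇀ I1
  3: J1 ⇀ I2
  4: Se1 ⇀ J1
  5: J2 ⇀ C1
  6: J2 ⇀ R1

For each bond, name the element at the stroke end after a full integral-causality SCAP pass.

b0 |GY1
b1 |GY1
b2 |I1
b3 |I2
b4 |J1
b5 |J2
b6 |R1

β4 →J1  (Se1 (Se) sets effort on bond)
β0 →GY1  (0-jn J1 has e-setter on 4)
β3 →I2  (J1: bond 4 brought effort, rest push out)
β1 →GY1  (through GY1, causality inverts; strokes same side of GY1)
β2 →I1  (I1 integral (f out))
β5 →J2  (C1 integral (e out))
β6 →R1  (J2 effort already set via bond 5)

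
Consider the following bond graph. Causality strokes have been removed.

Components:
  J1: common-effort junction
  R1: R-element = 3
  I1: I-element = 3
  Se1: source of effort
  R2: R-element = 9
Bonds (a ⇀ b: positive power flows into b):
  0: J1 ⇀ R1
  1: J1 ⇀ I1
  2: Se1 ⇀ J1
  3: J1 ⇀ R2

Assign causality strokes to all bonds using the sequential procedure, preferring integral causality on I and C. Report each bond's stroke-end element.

#0 stroke at R1
#1 stroke at I1
#2 stroke at J1
#3 stroke at R2

b2 stroke→J1  (Se1: effort source, stroke at far end)
b0 stroke→R1  (common-e at J1 fixed by 2)
b1 stroke→I1  (J1 effort already set via bond 2)
b3 stroke→R2  (J1 effort already set via bond 2)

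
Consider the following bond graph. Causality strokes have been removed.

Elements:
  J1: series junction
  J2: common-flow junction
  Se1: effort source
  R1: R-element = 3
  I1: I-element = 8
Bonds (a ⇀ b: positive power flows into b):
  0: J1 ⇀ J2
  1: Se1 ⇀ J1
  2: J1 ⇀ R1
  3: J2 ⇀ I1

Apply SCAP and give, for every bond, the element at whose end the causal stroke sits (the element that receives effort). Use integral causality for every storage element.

b0 →J2
b1 →J1
b2 →J1
b3 →I1

b1 stroke at J1  (Se1 fixes effort; stroke away)
b3 stroke at I1  (I1: I, integral causality)
b0 stroke at J2  (J2: bond 3 brought flow, rest push out)
b2 stroke at J1  (J1 flow already set via bond 0)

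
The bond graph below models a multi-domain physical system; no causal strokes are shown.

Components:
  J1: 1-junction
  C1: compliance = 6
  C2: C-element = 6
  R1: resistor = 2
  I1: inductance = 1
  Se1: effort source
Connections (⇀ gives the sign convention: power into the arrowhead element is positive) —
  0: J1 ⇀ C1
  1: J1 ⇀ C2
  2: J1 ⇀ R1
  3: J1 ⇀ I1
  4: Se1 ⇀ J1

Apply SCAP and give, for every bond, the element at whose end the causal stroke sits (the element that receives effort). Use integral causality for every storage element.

#0 stroke at J1
#1 stroke at J1
#2 stroke at J1
#3 stroke at I1
#4 stroke at J1

b4 →J1  (Se1: effort source, stroke at far end)
b0 →J1  (C1 integral (e out))
b1 →J1  (prefer integral on C2)
b3 →I1  (I1: I, integral causality)
b2 →J1  (J1 flow already set via bond 3)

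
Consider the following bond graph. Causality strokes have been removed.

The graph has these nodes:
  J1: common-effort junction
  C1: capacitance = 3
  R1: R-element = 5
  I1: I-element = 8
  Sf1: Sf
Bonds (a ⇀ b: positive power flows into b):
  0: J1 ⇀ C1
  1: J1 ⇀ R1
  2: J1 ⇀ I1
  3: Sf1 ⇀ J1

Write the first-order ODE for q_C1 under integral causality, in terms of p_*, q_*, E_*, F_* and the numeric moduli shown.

dq_C1/dt = F_Sf1 - p_I1/8 - q_C1/15

b3 →Sf1  (source Sf1 imposes f)
b0 →J1  (prefer integral on C1)
b1 →R1  (J1: bond 0 brought effort, rest push out)
b2 →I1  (J1: bond 0 brought effort, rest push out)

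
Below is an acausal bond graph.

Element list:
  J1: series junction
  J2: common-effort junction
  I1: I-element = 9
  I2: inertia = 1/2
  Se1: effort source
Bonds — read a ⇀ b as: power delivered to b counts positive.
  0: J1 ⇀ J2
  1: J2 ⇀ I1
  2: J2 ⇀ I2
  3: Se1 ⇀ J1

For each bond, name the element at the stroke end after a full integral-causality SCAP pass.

bond 3 stroke at J1  (Se1: effort source, stroke at far end)
bond 0 stroke at J2  (only one flow-in slot at J1)
bond 1 stroke at I1  (J2: bond 0 brought effort, rest push out)
bond 2 stroke at I2  (0-jn J2 has e-setter on 0)

b0 stroke→J2
b1 stroke→I1
b2 stroke→I2
b3 stroke→J1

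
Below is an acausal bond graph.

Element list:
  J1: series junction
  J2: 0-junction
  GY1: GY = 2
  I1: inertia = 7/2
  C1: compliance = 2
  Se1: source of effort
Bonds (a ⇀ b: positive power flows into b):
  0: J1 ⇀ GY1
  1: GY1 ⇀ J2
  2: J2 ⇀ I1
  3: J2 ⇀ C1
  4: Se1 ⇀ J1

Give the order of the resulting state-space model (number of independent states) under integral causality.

2  (C1, I1 all integral)

bond 4 stroke→J1  (Se1 fixes effort; stroke away)
bond 0 stroke→GY1  (J1 needs exactly one f-in)
bond 1 stroke→GY1  (GY1: gyrator matches bond 0)
bond 2 stroke→I1  (prefer integral on I1)
bond 3 stroke→J2  (closing 0-jn rule on J2)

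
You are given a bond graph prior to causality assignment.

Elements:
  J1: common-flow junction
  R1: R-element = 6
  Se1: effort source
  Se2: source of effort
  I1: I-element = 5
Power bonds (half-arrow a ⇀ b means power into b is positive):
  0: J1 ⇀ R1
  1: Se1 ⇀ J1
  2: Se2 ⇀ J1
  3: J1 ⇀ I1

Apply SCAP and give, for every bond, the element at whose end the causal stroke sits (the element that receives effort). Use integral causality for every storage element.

#1 |J1  (Se1 (Se) sets effort on bond)
#2 |J1  (Se2: effort source, stroke at far end)
#3 |I1  (I1 integral (f out))
#0 |J1  (common-f at J1 fixed by 3)

bond 0 →J1
bond 1 →J1
bond 2 →J1
bond 3 →I1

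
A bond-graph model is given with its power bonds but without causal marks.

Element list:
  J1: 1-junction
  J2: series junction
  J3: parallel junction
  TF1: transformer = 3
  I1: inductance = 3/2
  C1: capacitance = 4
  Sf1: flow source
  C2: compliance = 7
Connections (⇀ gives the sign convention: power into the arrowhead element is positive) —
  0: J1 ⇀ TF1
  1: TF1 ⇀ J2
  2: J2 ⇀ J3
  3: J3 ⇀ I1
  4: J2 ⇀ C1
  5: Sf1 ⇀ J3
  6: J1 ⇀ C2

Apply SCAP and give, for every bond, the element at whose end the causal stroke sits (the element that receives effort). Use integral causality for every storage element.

β0 stroke→TF1
β1 stroke→J2
β2 stroke→J3
β3 stroke→I1
β4 stroke→J2
β5 stroke→Sf1
β6 stroke→J1

bond 5 stroke at Sf1  (source Sf1 imposes f)
bond 3 stroke at I1  (prefer integral on I1)
bond 2 stroke at J3  (J3 needs exactly one e-in)
bond 1 stroke at J2  (J2: bond 2 brought flow, rest push out)
bond 4 stroke at J2  (J2 flow already set via bond 2)
bond 0 stroke at TF1  (through TF1, causality passes straight; one stroke at TF1)
bond 6 stroke at J1  (J1 flow already set via bond 0)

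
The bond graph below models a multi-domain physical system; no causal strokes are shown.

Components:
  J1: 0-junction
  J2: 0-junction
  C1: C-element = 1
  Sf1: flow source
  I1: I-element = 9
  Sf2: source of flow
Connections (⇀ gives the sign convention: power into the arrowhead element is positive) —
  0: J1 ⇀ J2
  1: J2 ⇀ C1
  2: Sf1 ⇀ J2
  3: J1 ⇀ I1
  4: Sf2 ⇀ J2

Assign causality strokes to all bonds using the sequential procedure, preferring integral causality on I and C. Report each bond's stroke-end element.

b2 →Sf1  (Sf1: flow source, stroke at near end)
b4 →Sf2  (Sf2: flow source, stroke at near end)
b1 →J2  (C1: C, integral causality)
b0 →J1  (0-jn J2 has e-setter on 1)
b3 →I1  (common-e at J1 fixed by 0)

b0 stroke at J1
b1 stroke at J2
b2 stroke at Sf1
b3 stroke at I1
b4 stroke at Sf2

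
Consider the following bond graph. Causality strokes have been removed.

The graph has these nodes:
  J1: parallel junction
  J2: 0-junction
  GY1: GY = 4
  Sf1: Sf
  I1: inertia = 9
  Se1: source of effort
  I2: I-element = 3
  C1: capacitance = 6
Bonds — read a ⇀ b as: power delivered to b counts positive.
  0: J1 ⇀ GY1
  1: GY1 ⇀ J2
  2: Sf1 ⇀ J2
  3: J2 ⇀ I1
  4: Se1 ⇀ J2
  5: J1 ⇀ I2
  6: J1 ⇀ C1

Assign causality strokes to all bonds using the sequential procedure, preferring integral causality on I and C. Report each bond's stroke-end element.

bond 0 |GY1
bond 1 |GY1
bond 2 |Sf1
bond 3 |I1
bond 4 |J2
bond 5 |I2
bond 6 |J1

#2 stroke at Sf1  (Sf1: flow source, stroke at near end)
#4 stroke at J2  (Se1: effort source, stroke at far end)
#1 stroke at GY1  (J2 effort already set via bond 4)
#3 stroke at I1  (J2: bond 4 brought effort, rest push out)
#0 stroke at GY1  (through GY1, causality inverts; strokes same side of GY1)
#5 stroke at I2  (I2 outputs flow p/I2)
#6 stroke at J1  (J1: last free bond brings effort in)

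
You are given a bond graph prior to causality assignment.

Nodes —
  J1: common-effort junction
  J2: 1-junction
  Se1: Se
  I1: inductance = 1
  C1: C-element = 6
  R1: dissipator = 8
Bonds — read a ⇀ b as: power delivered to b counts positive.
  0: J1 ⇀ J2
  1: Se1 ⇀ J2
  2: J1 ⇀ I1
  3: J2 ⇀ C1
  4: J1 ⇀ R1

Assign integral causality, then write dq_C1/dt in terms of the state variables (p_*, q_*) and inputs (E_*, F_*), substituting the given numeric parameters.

dq_C1/dt = E_Se1/8 - p_I1 - q_C1/48

#1 stroke at J2  (Se1 fixes effort; stroke away)
#2 stroke at I1  (I1 outputs flow p/I1)
#3 stroke at J2  (C1 outputs effort q/C1)
#0 stroke at J1  (J2 needs exactly one f-in)
#4 stroke at R1  (J1: bond 0 brought effort, rest push out)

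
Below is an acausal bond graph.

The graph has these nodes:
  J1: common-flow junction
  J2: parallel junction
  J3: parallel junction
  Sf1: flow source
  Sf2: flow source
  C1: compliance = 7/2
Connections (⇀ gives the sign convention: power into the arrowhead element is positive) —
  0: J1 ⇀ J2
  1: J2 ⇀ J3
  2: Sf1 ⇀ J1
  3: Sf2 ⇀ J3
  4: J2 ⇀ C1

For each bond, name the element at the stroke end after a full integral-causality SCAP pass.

b0 stroke→J1
b1 stroke→J3
b2 stroke→Sf1
b3 stroke→Sf2
b4 stroke→J2

bond 2 |Sf1  (Sf1 fixes flow; stroke at Sf1)
bond 3 |Sf2  (Sf2 (Sf) sets flow on bond)
bond 0 |J1  (1-jn J1 has f-setter on 2)
bond 1 |J3  (J3: last free bond brings effort in)
bond 4 |J2  (J2: last free bond brings effort in)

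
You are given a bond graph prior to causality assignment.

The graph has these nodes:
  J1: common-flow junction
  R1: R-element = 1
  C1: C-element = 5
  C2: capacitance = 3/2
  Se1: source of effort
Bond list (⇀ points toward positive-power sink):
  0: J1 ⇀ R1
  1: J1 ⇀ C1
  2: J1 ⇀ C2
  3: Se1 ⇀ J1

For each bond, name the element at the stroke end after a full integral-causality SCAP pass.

#0 stroke→R1
#1 stroke→J1
#2 stroke→J1
#3 stroke→J1

bond 3 stroke at J1  (Se1 (Se) sets effort on bond)
bond 1 stroke at J1  (C1 integral (e out))
bond 2 stroke at J1  (prefer integral on C2)
bond 0 stroke at R1  (only one flow-in slot at J1)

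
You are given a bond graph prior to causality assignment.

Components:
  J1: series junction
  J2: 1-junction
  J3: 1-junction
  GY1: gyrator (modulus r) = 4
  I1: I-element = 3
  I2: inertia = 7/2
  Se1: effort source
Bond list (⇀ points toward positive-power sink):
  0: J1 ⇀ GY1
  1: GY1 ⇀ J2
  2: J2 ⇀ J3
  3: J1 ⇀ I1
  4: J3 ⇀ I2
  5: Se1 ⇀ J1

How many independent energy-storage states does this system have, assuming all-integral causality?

2  (I1, I2 all integral)

bond 5 stroke at J1  (Se1: effort source, stroke at far end)
bond 3 stroke at I1  (I1: I, integral causality)
bond 0 stroke at J1  (1-jn J1 has f-setter on 3)
bond 1 stroke at J2  (GY GY1: same side as bond 0)
bond 2 stroke at J3  (J2: last free bond brings flow in)
bond 4 stroke at I2  (J3 needs exactly one f-in)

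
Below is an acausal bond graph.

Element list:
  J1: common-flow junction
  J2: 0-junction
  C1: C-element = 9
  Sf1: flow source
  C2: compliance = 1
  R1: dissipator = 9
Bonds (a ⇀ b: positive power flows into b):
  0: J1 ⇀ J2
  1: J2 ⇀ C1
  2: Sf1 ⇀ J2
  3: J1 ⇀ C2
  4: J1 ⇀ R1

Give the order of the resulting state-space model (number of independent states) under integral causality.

2  (C1, C2 all integral)

#2 stroke→Sf1  (Sf1 (Sf) sets flow on bond)
#1 stroke→J2  (C1 integral (e out))
#0 stroke→J1  (common-e at J2 fixed by 1)
#3 stroke→J1  (prefer integral on C2)
#4 stroke→R1  (J1 needs exactly one f-in)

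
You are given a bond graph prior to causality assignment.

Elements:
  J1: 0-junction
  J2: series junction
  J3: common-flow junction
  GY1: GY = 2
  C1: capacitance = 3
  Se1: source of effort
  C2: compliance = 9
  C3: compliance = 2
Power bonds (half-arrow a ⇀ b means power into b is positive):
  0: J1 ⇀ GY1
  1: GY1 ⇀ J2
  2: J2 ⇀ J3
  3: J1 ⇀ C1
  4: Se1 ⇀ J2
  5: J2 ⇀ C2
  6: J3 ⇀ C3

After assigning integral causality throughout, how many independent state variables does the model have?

3  (C1, C2, C3 all integral)

#4 stroke at J2  (Se1 (Se) sets effort on bond)
#3 stroke at J1  (prefer integral on C1)
#0 stroke at GY1  (J1 effort already set via bond 3)
#1 stroke at GY1  (GY1: gyrator matches bond 0)
#2 stroke at J2  (J2 flow already set via bond 1)
#5 stroke at J2  (common-f at J2 fixed by 1)
#6 stroke at J3  (1-jn J3 has f-setter on 2)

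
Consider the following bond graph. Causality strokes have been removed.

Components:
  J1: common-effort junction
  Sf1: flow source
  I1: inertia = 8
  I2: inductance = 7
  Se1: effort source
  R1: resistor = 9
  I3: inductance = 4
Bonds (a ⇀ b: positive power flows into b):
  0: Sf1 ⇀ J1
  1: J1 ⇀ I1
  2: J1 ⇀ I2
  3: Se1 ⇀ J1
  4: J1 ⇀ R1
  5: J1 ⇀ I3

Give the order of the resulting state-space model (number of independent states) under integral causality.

3  (I1, I2, I3 all integral)

β0 |Sf1  (Sf1 fixes flow; stroke at Sf1)
β3 |J1  (source Se1 imposes e)
β1 |I1  (J1: bond 3 brought effort, rest push out)
β2 |I2  (J1: bond 3 brought effort, rest push out)
β4 |R1  (0-jn J1 has e-setter on 3)
β5 |I3  (common-e at J1 fixed by 3)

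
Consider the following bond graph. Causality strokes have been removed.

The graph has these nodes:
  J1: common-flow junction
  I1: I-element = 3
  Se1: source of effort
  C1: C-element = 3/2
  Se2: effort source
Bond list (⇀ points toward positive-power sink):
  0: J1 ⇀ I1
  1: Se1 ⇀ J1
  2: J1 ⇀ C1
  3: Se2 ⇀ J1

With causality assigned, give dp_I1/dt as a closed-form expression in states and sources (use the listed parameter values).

dp_I1/dt = E_Se1 + E_Se2 - 2*q_C1/3

bond 1 stroke→J1  (source Se1 imposes e)
bond 3 stroke→J1  (Se2 fixes effort; stroke away)
bond 0 stroke→I1  (I1: I, integral causality)
bond 2 stroke→J1  (J1 flow already set via bond 0)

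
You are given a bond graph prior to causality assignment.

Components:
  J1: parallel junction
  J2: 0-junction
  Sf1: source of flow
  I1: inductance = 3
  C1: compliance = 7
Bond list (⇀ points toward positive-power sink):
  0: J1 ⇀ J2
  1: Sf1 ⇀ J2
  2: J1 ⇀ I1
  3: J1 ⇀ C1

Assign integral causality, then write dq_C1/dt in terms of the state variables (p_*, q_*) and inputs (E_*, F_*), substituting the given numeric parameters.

bond 1 stroke→Sf1  (Sf1: flow source, stroke at near end)
bond 0 stroke→J2  (J2 needs exactly one e-in)
bond 2 stroke→I1  (I1 outputs flow p/I1)
bond 3 stroke→J1  (closing 0-jn rule on J1)

dq_C1/dt = F_Sf1 - p_I1/3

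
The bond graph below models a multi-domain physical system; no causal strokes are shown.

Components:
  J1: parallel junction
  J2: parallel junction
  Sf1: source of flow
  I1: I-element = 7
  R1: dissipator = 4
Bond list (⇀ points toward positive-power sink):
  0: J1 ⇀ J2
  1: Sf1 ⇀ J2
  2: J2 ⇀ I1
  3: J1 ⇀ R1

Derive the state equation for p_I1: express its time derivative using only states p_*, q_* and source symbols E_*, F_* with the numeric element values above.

dp_I1/dt = 4*F_Sf1 - 4*p_I1/7

β1 stroke at Sf1  (Sf1: flow source, stroke at near end)
β2 stroke at I1  (I1 integral (f out))
β0 stroke at J2  (J2 needs exactly one e-in)
β3 stroke at J1  (only one effort-in slot at J1)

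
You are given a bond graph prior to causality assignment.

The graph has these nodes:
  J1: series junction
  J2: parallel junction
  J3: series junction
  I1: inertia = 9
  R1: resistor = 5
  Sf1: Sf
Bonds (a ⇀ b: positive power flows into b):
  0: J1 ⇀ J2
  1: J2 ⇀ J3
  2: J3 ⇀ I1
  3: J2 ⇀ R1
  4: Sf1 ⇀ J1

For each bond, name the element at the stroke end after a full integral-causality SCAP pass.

β0 stroke at J1
β1 stroke at J3
β2 stroke at I1
β3 stroke at J2
β4 stroke at Sf1

β4 stroke→Sf1  (source Sf1 imposes f)
β0 stroke→J1  (J1 flow already set via bond 4)
β2 stroke→I1  (I1 outputs flow p/I1)
β1 stroke→J3  (J3 flow already set via bond 2)
β3 stroke→J2  (only one effort-in slot at J2)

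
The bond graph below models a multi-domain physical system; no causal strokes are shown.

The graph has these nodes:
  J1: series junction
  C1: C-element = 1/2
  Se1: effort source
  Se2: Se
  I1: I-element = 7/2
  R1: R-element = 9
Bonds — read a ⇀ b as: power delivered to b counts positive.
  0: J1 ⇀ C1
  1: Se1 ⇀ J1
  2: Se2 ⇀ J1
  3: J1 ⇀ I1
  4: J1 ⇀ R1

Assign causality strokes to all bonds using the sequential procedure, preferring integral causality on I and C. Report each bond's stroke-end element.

bond 0 stroke→J1
bond 1 stroke→J1
bond 2 stroke→J1
bond 3 stroke→I1
bond 4 stroke→J1

#1 →J1  (source Se1 imposes e)
#2 →J1  (source Se2 imposes e)
#0 →J1  (prefer integral on C1)
#3 →I1  (I1 outputs flow p/I1)
#4 →J1  (1-jn J1 has f-setter on 3)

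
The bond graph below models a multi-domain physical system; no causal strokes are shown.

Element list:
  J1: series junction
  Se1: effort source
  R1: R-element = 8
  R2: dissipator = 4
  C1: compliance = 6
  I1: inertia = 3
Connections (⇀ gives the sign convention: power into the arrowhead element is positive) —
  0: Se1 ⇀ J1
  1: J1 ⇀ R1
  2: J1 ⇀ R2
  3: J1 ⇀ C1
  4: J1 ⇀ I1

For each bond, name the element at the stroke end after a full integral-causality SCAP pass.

b0 →J1  (source Se1 imposes e)
b3 →J1  (C1: C, integral causality)
b4 →I1  (I1 outputs flow p/I1)
b1 →J1  (J1: bond 4 brought flow, rest push out)
b2 →J1  (1-jn J1 has f-setter on 4)

bond 0 |J1
bond 1 |J1
bond 2 |J1
bond 3 |J1
bond 4 |I1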